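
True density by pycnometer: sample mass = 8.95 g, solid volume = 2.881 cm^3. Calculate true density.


TD = 8.95 / 2.881 = 3.107 g/cm^3

3.107


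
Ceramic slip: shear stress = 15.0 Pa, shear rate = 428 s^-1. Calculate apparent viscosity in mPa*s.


eta = tau/gamma * 1000 = 15.0/428 * 1000 = 35.0 mPa*s

35.0


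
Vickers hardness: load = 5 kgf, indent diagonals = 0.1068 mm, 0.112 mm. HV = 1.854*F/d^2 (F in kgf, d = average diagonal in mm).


d_avg = (0.1068+0.112)/2 = 0.1094 mm
HV = 1.854*5/0.1094^2 = 775

775


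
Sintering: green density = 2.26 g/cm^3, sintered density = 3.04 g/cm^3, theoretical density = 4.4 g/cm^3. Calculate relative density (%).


Relative = 3.04 / 4.4 * 100 = 69.1%

69.1


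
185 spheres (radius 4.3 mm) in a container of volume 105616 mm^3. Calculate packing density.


V_sphere = 4/3*pi*4.3^3 = 333.0381 mm^3
Total V = 185*333.0381 = 61612.0485 mm^3
PD = 61612.0485 / 105616 = 0.583

0.583


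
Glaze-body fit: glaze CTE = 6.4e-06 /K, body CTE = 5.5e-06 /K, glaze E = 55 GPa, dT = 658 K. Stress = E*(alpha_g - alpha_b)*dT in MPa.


Stress = 55*1000*(6.4e-06 - 5.5e-06)*658 = 32.6 MPa

32.6


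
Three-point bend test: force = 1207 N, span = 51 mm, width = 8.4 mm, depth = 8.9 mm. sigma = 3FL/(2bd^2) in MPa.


sigma = 3*1207*51/(2*8.4*8.9^2) = 138.8 MPa

138.8


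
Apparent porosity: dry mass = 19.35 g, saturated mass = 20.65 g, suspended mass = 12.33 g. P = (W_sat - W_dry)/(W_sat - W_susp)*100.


P = (20.65 - 19.35) / (20.65 - 12.33) * 100 = 1.3 / 8.32 * 100 = 15.6%

15.6


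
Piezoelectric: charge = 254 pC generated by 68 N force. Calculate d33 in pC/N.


d33 = 254 / 68 = 3.7 pC/N

3.7


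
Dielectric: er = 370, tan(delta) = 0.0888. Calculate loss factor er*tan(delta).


Loss = 370 * 0.0888 = 32.856

32.856


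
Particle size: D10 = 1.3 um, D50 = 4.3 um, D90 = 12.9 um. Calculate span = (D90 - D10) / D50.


Span = (12.9 - 1.3) / 4.3 = 11.6 / 4.3 = 2.698

2.698


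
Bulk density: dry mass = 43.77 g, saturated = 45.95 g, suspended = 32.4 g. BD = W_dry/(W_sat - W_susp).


BD = 43.77 / (45.95 - 32.4) = 43.77 / 13.55 = 3.23 g/cm^3

3.23


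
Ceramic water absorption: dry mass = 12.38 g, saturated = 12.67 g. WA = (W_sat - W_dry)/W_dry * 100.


WA = (12.67 - 12.38) / 12.38 * 100 = 2.34%

2.34


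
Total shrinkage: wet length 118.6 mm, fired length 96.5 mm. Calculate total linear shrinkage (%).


TS = (118.6 - 96.5) / 118.6 * 100 = 18.63%

18.63


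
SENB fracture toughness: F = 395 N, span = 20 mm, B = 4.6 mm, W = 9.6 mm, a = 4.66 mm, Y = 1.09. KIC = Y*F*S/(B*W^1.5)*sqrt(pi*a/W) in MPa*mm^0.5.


KIC = 1.09*395*20/(4.6*9.6^1.5)*sqrt(pi*4.66/9.6) = 77.72

77.72


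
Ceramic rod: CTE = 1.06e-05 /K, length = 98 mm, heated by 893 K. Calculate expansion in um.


dL = 1.06e-05 * 98 * 893 * 1000 = 927.648 um

927.648


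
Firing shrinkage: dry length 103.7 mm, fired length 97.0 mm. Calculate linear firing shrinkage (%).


FS = (103.7 - 97.0) / 103.7 * 100 = 6.46%

6.46


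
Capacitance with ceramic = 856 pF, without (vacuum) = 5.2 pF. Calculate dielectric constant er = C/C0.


er = 856 / 5.2 = 164.62

164.62


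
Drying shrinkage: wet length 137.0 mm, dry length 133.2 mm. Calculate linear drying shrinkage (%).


DS = (137.0 - 133.2) / 137.0 * 100 = 2.77%

2.77


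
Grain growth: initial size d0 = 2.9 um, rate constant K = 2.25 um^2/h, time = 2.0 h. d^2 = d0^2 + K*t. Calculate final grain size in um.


d^2 = 2.9^2 + 2.25*2.0 = 12.91
d = sqrt(12.91) = 3.59 um

3.59


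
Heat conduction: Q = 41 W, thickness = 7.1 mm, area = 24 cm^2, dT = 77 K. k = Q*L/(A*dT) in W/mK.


k = 41*7.1/1000/(24/10000*77) = 1.58 W/mK

1.58


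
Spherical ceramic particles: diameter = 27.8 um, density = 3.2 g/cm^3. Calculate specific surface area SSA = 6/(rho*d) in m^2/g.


SSA = 6 / (3.2 * 27.8) = 0.067 m^2/g

0.067


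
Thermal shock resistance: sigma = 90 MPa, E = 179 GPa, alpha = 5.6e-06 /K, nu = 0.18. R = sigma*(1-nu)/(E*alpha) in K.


R = 90*(1-0.18)/(179*1000*5.6e-06) = 74 K

74


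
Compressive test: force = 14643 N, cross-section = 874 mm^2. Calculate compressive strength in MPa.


CS = 14643 / 874 = 16.8 MPa

16.8


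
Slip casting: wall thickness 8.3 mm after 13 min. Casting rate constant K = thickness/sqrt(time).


K = 8.3 / sqrt(13) = 8.3 / 3.6056 = 2.302 mm/min^0.5

2.302


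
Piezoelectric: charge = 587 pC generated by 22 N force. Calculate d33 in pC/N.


d33 = 587 / 22 = 26.7 pC/N

26.7


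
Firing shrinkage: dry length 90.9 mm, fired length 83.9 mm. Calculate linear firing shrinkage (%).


FS = (90.9 - 83.9) / 90.9 * 100 = 7.7%

7.7


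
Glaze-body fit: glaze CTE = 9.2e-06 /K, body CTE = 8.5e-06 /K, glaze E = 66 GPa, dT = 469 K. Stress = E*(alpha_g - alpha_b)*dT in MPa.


Stress = 66*1000*(9.2e-06 - 8.5e-06)*469 = 21.7 MPa

21.7


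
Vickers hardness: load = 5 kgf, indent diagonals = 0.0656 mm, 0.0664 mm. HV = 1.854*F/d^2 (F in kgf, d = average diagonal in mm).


d_avg = (0.0656+0.0664)/2 = 0.066 mm
HV = 1.854*5/0.066^2 = 2128

2128


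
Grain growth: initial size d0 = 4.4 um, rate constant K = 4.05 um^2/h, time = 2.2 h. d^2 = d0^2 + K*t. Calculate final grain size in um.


d^2 = 4.4^2 + 4.05*2.2 = 28.27
d = sqrt(28.27) = 5.32 um

5.32


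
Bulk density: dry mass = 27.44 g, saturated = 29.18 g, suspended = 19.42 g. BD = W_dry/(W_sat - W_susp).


BD = 27.44 / (29.18 - 19.42) = 27.44 / 9.76 = 2.811 g/cm^3

2.811


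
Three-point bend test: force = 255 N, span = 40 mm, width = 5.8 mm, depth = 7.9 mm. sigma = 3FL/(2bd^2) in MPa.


sigma = 3*255*40/(2*5.8*7.9^2) = 42.3 MPa

42.3


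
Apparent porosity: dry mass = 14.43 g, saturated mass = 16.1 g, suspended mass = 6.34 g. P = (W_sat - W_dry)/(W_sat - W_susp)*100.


P = (16.1 - 14.43) / (16.1 - 6.34) * 100 = 1.67 / 9.76 * 100 = 17.1%

17.1


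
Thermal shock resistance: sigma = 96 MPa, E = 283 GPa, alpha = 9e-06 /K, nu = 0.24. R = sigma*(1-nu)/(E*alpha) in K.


R = 96*(1-0.24)/(283*1000*9e-06) = 29 K

29


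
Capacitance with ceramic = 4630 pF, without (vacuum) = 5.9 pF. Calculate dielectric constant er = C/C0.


er = 4630 / 5.9 = 784.75

784.75


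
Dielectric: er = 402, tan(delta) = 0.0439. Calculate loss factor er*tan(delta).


Loss = 402 * 0.0439 = 17.648

17.648


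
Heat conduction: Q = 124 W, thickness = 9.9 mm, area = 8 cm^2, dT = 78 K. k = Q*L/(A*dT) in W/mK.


k = 124*9.9/1000/(8/10000*78) = 19.67 W/mK

19.67


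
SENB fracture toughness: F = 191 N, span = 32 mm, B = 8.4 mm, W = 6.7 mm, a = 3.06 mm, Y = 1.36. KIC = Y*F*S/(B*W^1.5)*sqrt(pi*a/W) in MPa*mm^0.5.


KIC = 1.36*191*32/(8.4*6.7^1.5)*sqrt(pi*3.06/6.7) = 68.35

68.35


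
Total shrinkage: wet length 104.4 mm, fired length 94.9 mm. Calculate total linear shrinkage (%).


TS = (104.4 - 94.9) / 104.4 * 100 = 9.1%

9.1


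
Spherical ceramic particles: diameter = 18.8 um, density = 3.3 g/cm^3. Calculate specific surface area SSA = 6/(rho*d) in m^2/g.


SSA = 6 / (3.3 * 18.8) = 0.097 m^2/g

0.097


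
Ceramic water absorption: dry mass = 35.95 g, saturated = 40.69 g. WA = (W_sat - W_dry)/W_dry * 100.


WA = (40.69 - 35.95) / 35.95 * 100 = 13.18%

13.18


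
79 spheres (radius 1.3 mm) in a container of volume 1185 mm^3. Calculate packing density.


V_sphere = 4/3*pi*1.3^3 = 9.2028 mm^3
Total V = 79*9.2028 = 727.0212 mm^3
PD = 727.0212 / 1185 = 0.614

0.614


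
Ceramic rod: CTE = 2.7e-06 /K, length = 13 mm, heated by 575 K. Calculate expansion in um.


dL = 2.7e-06 * 13 * 575 * 1000 = 20.183 um

20.183


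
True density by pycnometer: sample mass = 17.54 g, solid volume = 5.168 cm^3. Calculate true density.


TD = 17.54 / 5.168 = 3.394 g/cm^3

3.394


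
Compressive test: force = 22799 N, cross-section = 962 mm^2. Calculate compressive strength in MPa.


CS = 22799 / 962 = 23.7 MPa

23.7


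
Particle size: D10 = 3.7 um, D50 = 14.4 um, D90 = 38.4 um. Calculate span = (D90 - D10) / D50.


Span = (38.4 - 3.7) / 14.4 = 34.7 / 14.4 = 2.41

2.41


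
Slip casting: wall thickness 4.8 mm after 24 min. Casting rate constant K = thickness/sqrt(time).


K = 4.8 / sqrt(24) = 4.8 / 4.899 = 0.98 mm/min^0.5

0.98


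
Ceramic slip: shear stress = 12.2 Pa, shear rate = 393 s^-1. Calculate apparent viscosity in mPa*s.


eta = tau/gamma * 1000 = 12.2/393 * 1000 = 31.0 mPa*s

31.0


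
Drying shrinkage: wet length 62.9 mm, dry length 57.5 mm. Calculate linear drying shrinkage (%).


DS = (62.9 - 57.5) / 62.9 * 100 = 8.59%

8.59


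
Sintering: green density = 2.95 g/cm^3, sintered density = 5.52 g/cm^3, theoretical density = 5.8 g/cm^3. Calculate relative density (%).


Relative = 5.52 / 5.8 * 100 = 95.2%

95.2


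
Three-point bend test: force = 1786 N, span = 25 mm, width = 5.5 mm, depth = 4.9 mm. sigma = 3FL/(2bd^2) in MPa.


sigma = 3*1786*25/(2*5.5*4.9^2) = 507.2 MPa

507.2


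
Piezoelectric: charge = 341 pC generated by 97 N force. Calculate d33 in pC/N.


d33 = 341 / 97 = 3.5 pC/N

3.5


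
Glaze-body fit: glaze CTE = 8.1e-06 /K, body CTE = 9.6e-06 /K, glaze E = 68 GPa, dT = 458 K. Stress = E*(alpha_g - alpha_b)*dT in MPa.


Stress = 68*1000*(8.1e-06 - 9.6e-06)*458 = -46.7 MPa

-46.7


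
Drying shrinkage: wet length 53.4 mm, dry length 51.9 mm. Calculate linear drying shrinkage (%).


DS = (53.4 - 51.9) / 53.4 * 100 = 2.81%

2.81


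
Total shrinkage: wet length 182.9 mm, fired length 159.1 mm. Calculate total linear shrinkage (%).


TS = (182.9 - 159.1) / 182.9 * 100 = 13.01%

13.01


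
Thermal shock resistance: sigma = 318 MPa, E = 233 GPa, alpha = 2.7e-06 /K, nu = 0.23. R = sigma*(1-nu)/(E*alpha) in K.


R = 318*(1-0.23)/(233*1000*2.7e-06) = 389 K

389


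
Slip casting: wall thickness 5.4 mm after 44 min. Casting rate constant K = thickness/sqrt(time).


K = 5.4 / sqrt(44) = 5.4 / 6.6332 = 0.814 mm/min^0.5

0.814


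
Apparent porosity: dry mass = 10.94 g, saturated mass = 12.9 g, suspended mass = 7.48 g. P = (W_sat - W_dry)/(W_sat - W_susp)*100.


P = (12.9 - 10.94) / (12.9 - 7.48) * 100 = 1.96 / 5.42 * 100 = 36.2%

36.2


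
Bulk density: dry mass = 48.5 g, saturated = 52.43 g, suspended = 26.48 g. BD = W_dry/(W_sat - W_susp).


BD = 48.5 / (52.43 - 26.48) = 48.5 / 25.95 = 1.869 g/cm^3

1.869


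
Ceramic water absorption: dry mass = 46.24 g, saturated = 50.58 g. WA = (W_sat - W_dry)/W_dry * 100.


WA = (50.58 - 46.24) / 46.24 * 100 = 9.39%

9.39


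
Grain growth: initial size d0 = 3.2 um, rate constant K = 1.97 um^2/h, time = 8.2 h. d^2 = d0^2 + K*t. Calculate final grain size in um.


d^2 = 3.2^2 + 1.97*8.2 = 26.394
d = sqrt(26.394) = 5.14 um

5.14


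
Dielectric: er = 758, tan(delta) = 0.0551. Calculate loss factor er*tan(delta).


Loss = 758 * 0.0551 = 41.766

41.766


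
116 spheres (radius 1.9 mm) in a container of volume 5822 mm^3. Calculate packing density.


V_sphere = 4/3*pi*1.9^3 = 28.7309 mm^3
Total V = 116*28.7309 = 3332.7844 mm^3
PD = 3332.7844 / 5822 = 0.572

0.572


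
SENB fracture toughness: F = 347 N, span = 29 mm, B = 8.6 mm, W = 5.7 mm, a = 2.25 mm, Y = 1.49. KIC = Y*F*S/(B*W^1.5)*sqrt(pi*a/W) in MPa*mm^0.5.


KIC = 1.49*347*29/(8.6*5.7^1.5)*sqrt(pi*2.25/5.7) = 142.67

142.67


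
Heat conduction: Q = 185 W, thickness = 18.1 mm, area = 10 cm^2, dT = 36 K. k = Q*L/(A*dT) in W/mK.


k = 185*18.1/1000/(10/10000*36) = 93.01 W/mK

93.01


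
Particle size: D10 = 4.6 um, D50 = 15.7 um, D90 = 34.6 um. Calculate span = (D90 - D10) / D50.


Span = (34.6 - 4.6) / 15.7 = 30.0 / 15.7 = 1.911

1.911


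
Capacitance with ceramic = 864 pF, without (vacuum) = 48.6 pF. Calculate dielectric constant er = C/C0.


er = 864 / 48.6 = 17.78

17.78


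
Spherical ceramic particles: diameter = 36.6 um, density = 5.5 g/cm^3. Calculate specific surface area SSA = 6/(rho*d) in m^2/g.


SSA = 6 / (5.5 * 36.6) = 0.03 m^2/g

0.03


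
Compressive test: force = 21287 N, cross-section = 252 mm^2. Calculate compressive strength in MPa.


CS = 21287 / 252 = 84.5 MPa

84.5


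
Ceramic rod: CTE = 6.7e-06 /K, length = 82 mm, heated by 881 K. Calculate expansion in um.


dL = 6.7e-06 * 82 * 881 * 1000 = 484.021 um

484.021


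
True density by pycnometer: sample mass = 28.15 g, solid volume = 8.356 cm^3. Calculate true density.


TD = 28.15 / 8.356 = 3.369 g/cm^3

3.369


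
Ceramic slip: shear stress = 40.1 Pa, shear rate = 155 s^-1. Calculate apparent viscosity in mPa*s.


eta = tau/gamma * 1000 = 40.1/155 * 1000 = 258.7 mPa*s

258.7


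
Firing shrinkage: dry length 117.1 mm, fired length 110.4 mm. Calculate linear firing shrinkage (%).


FS = (117.1 - 110.4) / 117.1 * 100 = 5.72%

5.72


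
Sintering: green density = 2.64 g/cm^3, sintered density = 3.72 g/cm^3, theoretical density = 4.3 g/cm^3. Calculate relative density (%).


Relative = 3.72 / 4.3 * 100 = 86.5%

86.5


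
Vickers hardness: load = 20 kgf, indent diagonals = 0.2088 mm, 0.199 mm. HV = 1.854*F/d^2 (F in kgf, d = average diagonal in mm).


d_avg = (0.2088+0.199)/2 = 0.2039 mm
HV = 1.854*20/0.2039^2 = 892

892


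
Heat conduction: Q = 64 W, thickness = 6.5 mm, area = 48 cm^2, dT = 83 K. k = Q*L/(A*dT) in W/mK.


k = 64*6.5/1000/(48/10000*83) = 1.04 W/mK

1.04


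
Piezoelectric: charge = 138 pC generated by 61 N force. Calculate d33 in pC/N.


d33 = 138 / 61 = 2.3 pC/N

2.3


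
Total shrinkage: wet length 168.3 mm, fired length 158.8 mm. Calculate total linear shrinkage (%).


TS = (168.3 - 158.8) / 168.3 * 100 = 5.64%

5.64


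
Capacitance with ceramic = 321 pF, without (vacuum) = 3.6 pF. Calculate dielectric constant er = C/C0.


er = 321 / 3.6 = 89.17

89.17


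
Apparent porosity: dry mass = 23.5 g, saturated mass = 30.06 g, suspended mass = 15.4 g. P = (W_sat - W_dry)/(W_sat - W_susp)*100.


P = (30.06 - 23.5) / (30.06 - 15.4) * 100 = 6.56 / 14.66 * 100 = 44.7%

44.7


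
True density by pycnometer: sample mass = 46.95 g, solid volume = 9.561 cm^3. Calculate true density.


TD = 46.95 / 9.561 = 4.911 g/cm^3

4.911


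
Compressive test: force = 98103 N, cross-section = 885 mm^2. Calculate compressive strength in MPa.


CS = 98103 / 885 = 110.9 MPa

110.9


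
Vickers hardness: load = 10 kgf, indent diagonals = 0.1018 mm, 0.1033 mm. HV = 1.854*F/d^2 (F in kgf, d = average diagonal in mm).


d_avg = (0.1018+0.1033)/2 = 0.10255 mm
HV = 1.854*10/0.10255^2 = 1763

1763


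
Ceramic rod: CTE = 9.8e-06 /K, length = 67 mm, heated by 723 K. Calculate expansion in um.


dL = 9.8e-06 * 67 * 723 * 1000 = 474.722 um

474.722


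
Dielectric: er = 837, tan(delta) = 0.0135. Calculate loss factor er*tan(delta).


Loss = 837 * 0.0135 = 11.3

11.3


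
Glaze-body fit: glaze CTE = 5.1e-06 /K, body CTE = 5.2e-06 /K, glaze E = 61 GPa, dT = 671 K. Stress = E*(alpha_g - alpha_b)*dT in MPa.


Stress = 61*1000*(5.1e-06 - 5.2e-06)*671 = -4.1 MPa

-4.1


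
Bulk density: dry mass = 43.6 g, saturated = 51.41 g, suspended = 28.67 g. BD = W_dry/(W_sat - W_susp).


BD = 43.6 / (51.41 - 28.67) = 43.6 / 22.74 = 1.917 g/cm^3

1.917


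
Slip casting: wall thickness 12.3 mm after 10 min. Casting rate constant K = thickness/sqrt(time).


K = 12.3 / sqrt(10) = 12.3 / 3.1623 = 3.89 mm/min^0.5

3.89


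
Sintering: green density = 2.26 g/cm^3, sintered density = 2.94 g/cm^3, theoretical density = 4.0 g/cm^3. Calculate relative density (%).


Relative = 2.94 / 4.0 * 100 = 73.5%

73.5


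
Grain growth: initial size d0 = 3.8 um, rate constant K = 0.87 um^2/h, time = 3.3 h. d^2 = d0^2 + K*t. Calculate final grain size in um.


d^2 = 3.8^2 + 0.87*3.3 = 17.311
d = sqrt(17.311) = 4.16 um

4.16


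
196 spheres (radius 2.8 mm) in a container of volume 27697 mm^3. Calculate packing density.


V_sphere = 4/3*pi*2.8^3 = 91.9523 mm^3
Total V = 196*91.9523 = 18022.6508 mm^3
PD = 18022.6508 / 27697 = 0.651

0.651


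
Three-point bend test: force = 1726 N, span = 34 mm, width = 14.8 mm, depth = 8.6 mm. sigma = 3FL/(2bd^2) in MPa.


sigma = 3*1726*34/(2*14.8*8.6^2) = 80.4 MPa

80.4


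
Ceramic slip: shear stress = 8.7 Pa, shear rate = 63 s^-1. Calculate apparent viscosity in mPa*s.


eta = tau/gamma * 1000 = 8.7/63 * 1000 = 138.1 mPa*s

138.1


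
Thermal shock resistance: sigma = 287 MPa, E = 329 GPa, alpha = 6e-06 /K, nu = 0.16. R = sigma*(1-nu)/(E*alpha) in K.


R = 287*(1-0.16)/(329*1000*6e-06) = 122 K

122


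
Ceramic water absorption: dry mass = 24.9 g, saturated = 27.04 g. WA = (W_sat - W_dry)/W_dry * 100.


WA = (27.04 - 24.9) / 24.9 * 100 = 8.59%

8.59


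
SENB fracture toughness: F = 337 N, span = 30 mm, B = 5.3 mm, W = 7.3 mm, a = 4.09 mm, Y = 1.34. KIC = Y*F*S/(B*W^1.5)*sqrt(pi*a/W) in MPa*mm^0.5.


KIC = 1.34*337*30/(5.3*7.3^1.5)*sqrt(pi*4.09/7.3) = 171.94

171.94


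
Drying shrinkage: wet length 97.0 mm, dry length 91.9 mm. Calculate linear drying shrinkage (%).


DS = (97.0 - 91.9) / 97.0 * 100 = 5.26%

5.26


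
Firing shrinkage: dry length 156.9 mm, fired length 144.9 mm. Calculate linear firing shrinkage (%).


FS = (156.9 - 144.9) / 156.9 * 100 = 7.65%

7.65


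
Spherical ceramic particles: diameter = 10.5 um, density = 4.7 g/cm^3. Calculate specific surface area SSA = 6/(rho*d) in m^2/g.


SSA = 6 / (4.7 * 10.5) = 0.122 m^2/g

0.122


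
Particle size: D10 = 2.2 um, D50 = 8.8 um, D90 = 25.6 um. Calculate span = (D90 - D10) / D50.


Span = (25.6 - 2.2) / 8.8 = 23.4 / 8.8 = 2.659

2.659


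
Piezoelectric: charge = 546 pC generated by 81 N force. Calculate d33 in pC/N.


d33 = 546 / 81 = 6.7 pC/N

6.7


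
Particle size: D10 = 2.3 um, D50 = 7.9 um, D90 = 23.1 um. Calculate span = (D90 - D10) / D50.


Span = (23.1 - 2.3) / 7.9 = 20.8 / 7.9 = 2.633

2.633


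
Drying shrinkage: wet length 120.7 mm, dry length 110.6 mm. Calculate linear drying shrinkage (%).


DS = (120.7 - 110.6) / 120.7 * 100 = 8.37%

8.37


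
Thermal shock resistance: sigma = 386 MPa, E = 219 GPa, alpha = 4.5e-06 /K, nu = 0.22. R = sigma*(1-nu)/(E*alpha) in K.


R = 386*(1-0.22)/(219*1000*4.5e-06) = 306 K

306


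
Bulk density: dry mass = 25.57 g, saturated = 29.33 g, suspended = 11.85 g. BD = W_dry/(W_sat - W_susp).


BD = 25.57 / (29.33 - 11.85) = 25.57 / 17.48 = 1.463 g/cm^3

1.463


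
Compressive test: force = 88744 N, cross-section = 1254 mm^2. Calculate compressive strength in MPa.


CS = 88744 / 1254 = 70.8 MPa

70.8


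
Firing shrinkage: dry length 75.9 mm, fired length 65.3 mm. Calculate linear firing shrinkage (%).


FS = (75.9 - 65.3) / 75.9 * 100 = 13.97%

13.97


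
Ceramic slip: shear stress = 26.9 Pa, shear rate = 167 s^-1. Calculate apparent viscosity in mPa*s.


eta = tau/gamma * 1000 = 26.9/167 * 1000 = 161.1 mPa*s

161.1


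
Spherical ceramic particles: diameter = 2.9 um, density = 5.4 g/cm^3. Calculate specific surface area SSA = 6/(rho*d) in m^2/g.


SSA = 6 / (5.4 * 2.9) = 0.383 m^2/g

0.383


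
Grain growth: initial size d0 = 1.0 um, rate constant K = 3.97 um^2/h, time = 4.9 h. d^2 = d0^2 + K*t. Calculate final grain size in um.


d^2 = 1.0^2 + 3.97*4.9 = 20.453
d = sqrt(20.453) = 4.52 um

4.52


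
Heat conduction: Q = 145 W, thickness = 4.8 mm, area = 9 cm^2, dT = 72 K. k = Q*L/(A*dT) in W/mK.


k = 145*4.8/1000/(9/10000*72) = 10.74 W/mK

10.74


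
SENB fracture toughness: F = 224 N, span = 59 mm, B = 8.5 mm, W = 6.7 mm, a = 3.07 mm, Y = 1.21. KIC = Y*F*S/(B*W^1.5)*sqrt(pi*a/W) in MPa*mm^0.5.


KIC = 1.21*224*59/(8.5*6.7^1.5)*sqrt(pi*3.07/6.7) = 130.16

130.16


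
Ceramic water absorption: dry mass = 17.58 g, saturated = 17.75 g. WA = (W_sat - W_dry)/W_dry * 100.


WA = (17.75 - 17.58) / 17.58 * 100 = 0.97%

0.97


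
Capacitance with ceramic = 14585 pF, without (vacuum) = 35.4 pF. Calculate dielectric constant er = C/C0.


er = 14585 / 35.4 = 412.01

412.01


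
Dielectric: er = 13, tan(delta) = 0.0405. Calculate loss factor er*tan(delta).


Loss = 13 * 0.0405 = 0.527

0.527


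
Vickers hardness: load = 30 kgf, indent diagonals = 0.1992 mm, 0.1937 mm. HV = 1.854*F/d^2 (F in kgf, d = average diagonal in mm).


d_avg = (0.1992+0.1937)/2 = 0.19645 mm
HV = 1.854*30/0.19645^2 = 1441

1441


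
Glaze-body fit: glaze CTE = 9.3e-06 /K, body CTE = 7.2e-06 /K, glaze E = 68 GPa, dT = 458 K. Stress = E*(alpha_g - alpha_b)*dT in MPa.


Stress = 68*1000*(9.3e-06 - 7.2e-06)*458 = 65.4 MPa

65.4


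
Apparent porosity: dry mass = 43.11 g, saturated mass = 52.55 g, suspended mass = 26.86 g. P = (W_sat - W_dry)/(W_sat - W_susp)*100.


P = (52.55 - 43.11) / (52.55 - 26.86) * 100 = 9.44 / 25.69 * 100 = 36.7%

36.7


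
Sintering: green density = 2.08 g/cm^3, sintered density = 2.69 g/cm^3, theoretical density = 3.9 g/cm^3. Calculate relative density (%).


Relative = 2.69 / 3.9 * 100 = 69.0%

69.0


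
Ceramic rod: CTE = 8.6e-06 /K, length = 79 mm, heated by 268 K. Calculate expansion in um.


dL = 8.6e-06 * 79 * 268 * 1000 = 182.079 um

182.079


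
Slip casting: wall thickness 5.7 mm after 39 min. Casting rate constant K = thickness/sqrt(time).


K = 5.7 / sqrt(39) = 5.7 / 6.245 = 0.913 mm/min^0.5

0.913


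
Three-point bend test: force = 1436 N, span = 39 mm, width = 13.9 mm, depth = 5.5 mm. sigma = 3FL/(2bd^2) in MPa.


sigma = 3*1436*39/(2*13.9*5.5^2) = 199.8 MPa

199.8


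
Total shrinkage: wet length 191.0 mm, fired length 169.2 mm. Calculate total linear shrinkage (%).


TS = (191.0 - 169.2) / 191.0 * 100 = 11.41%

11.41


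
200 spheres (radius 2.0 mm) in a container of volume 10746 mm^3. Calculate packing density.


V_sphere = 4/3*pi*2.0^3 = 33.5103 mm^3
Total V = 200*33.5103 = 6702.06 mm^3
PD = 6702.06 / 10746 = 0.624

0.624


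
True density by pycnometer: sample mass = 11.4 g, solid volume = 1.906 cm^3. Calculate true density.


TD = 11.4 / 1.906 = 5.981 g/cm^3

5.981


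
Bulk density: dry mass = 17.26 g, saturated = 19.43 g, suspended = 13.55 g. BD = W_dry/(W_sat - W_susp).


BD = 17.26 / (19.43 - 13.55) = 17.26 / 5.88 = 2.935 g/cm^3

2.935


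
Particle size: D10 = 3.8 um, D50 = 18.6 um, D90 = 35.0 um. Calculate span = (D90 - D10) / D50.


Span = (35.0 - 3.8) / 18.6 = 31.2 / 18.6 = 1.677

1.677


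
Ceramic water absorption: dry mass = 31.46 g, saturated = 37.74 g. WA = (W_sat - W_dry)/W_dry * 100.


WA = (37.74 - 31.46) / 31.46 * 100 = 19.96%

19.96


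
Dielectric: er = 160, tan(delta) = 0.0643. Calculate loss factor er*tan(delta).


Loss = 160 * 0.0643 = 10.288

10.288


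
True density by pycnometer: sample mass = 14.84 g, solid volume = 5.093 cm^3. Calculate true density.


TD = 14.84 / 5.093 = 2.914 g/cm^3

2.914


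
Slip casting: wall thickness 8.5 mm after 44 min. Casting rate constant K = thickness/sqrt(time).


K = 8.5 / sqrt(44) = 8.5 / 6.6332 = 1.281 mm/min^0.5

1.281


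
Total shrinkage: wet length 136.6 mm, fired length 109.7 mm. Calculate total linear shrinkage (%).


TS = (136.6 - 109.7) / 136.6 * 100 = 19.69%

19.69


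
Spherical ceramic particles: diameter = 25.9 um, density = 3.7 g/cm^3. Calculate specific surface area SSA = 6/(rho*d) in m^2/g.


SSA = 6 / (3.7 * 25.9) = 0.063 m^2/g

0.063


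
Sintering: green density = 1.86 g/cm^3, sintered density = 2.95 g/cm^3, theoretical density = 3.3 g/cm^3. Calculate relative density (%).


Relative = 2.95 / 3.3 * 100 = 89.4%

89.4


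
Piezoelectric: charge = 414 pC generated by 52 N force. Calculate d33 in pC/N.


d33 = 414 / 52 = 8.0 pC/N

8.0


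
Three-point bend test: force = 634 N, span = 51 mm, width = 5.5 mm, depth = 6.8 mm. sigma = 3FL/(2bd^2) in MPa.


sigma = 3*634*51/(2*5.5*6.8^2) = 190.7 MPa

190.7


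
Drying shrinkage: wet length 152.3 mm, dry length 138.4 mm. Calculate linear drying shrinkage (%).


DS = (152.3 - 138.4) / 152.3 * 100 = 9.13%

9.13


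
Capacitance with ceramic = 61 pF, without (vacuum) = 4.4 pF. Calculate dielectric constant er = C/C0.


er = 61 / 4.4 = 13.86

13.86


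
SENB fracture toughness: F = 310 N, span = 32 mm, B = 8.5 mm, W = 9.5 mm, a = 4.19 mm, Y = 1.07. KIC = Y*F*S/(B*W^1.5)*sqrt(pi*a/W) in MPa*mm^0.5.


KIC = 1.07*310*32/(8.5*9.5^1.5)*sqrt(pi*4.19/9.5) = 50.2

50.2


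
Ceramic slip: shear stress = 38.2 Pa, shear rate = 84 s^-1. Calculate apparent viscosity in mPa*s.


eta = tau/gamma * 1000 = 38.2/84 * 1000 = 454.8 mPa*s

454.8


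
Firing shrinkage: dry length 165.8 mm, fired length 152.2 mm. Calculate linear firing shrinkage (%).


FS = (165.8 - 152.2) / 165.8 * 100 = 8.2%

8.2


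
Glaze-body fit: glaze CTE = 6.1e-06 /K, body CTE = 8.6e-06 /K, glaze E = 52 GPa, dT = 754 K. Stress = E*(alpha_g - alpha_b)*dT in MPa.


Stress = 52*1000*(6.1e-06 - 8.6e-06)*754 = -98.0 MPa

-98.0


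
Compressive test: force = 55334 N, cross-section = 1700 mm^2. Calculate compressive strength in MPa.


CS = 55334 / 1700 = 32.5 MPa

32.5


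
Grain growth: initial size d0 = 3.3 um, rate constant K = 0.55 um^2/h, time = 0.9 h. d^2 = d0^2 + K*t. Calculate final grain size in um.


d^2 = 3.3^2 + 0.55*0.9 = 11.385
d = sqrt(11.385) = 3.37 um

3.37


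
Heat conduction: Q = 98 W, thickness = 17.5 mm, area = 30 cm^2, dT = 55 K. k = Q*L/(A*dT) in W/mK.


k = 98*17.5/1000/(30/10000*55) = 10.39 W/mK

10.39


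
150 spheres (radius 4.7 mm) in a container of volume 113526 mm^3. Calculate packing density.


V_sphere = 4/3*pi*4.7^3 = 434.8928 mm^3
Total V = 150*434.8928 = 65233.92 mm^3
PD = 65233.92 / 113526 = 0.575

0.575


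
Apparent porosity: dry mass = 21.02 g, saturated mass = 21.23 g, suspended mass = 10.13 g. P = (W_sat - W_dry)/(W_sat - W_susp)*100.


P = (21.23 - 21.02) / (21.23 - 10.13) * 100 = 0.21 / 11.1 * 100 = 1.9%

1.9


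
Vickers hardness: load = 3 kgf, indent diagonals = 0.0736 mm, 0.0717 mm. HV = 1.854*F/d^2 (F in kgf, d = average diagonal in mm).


d_avg = (0.0736+0.0717)/2 = 0.07265 mm
HV = 1.854*3/0.07265^2 = 1054

1054


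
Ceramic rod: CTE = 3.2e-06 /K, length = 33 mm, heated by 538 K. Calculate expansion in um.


dL = 3.2e-06 * 33 * 538 * 1000 = 56.813 um

56.813


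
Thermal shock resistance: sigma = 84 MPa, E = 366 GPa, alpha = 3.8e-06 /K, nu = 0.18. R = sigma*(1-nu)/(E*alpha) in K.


R = 84*(1-0.18)/(366*1000*3.8e-06) = 50 K

50


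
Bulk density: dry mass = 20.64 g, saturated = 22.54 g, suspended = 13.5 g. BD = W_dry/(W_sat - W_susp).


BD = 20.64 / (22.54 - 13.5) = 20.64 / 9.04 = 2.283 g/cm^3

2.283


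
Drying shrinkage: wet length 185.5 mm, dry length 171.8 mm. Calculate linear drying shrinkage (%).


DS = (185.5 - 171.8) / 185.5 * 100 = 7.39%

7.39


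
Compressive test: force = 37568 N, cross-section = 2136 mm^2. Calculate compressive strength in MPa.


CS = 37568 / 2136 = 17.6 MPa

17.6


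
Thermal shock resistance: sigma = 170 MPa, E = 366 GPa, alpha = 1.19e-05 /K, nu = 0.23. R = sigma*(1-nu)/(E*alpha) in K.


R = 170*(1-0.23)/(366*1000*1.19e-05) = 30 K

30


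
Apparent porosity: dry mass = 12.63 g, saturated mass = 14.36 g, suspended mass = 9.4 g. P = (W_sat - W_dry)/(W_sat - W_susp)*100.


P = (14.36 - 12.63) / (14.36 - 9.4) * 100 = 1.73 / 4.96 * 100 = 34.9%

34.9


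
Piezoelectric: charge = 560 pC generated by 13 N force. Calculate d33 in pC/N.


d33 = 560 / 13 = 43.1 pC/N

43.1


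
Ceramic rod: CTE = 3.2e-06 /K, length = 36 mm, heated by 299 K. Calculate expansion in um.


dL = 3.2e-06 * 36 * 299 * 1000 = 34.445 um

34.445


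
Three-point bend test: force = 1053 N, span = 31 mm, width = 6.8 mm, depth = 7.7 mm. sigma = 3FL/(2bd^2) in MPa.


sigma = 3*1053*31/(2*6.8*7.7^2) = 121.4 MPa

121.4


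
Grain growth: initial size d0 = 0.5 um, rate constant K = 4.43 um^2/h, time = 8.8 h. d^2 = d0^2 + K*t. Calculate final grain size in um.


d^2 = 0.5^2 + 4.43*8.8 = 39.234
d = sqrt(39.234) = 6.26 um

6.26


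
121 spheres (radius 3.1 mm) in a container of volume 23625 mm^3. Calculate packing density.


V_sphere = 4/3*pi*3.1^3 = 124.7882 mm^3
Total V = 121*124.7882 = 15099.3722 mm^3
PD = 15099.3722 / 23625 = 0.639

0.639


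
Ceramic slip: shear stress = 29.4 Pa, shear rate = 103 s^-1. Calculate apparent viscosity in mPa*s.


eta = tau/gamma * 1000 = 29.4/103 * 1000 = 285.4 mPa*s

285.4


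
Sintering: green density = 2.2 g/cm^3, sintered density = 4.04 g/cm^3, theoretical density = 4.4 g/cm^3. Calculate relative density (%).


Relative = 4.04 / 4.4 * 100 = 91.8%

91.8


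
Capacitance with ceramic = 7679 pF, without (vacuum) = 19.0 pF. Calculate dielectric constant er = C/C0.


er = 7679 / 19.0 = 404.16

404.16


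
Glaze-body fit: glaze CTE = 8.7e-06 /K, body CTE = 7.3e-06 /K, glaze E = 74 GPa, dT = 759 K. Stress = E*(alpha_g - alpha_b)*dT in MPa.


Stress = 74*1000*(8.7e-06 - 7.3e-06)*759 = 78.6 MPa

78.6


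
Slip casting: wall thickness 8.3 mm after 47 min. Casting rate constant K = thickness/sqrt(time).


K = 8.3 / sqrt(47) = 8.3 / 6.8557 = 1.211 mm/min^0.5

1.211


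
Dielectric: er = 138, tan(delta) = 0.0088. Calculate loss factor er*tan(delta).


Loss = 138 * 0.0088 = 1.214

1.214


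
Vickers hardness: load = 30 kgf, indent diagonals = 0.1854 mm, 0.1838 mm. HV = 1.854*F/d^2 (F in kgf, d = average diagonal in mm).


d_avg = (0.1854+0.1838)/2 = 0.1846 mm
HV = 1.854*30/0.1846^2 = 1632

1632


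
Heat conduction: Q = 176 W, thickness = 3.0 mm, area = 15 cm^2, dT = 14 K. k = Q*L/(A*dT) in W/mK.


k = 176*3.0/1000/(15/10000*14) = 25.14 W/mK

25.14


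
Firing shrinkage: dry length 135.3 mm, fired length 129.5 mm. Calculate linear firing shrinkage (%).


FS = (135.3 - 129.5) / 135.3 * 100 = 4.29%

4.29


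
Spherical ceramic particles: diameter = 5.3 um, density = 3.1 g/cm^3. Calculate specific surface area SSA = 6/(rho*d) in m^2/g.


SSA = 6 / (3.1 * 5.3) = 0.365 m^2/g

0.365


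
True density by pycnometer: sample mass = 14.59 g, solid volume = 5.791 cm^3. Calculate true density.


TD = 14.59 / 5.791 = 2.519 g/cm^3

2.519


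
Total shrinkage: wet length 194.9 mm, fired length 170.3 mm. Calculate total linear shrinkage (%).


TS = (194.9 - 170.3) / 194.9 * 100 = 12.62%

12.62


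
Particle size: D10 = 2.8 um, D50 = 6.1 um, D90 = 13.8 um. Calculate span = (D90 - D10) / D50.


Span = (13.8 - 2.8) / 6.1 = 11.0 / 6.1 = 1.803

1.803


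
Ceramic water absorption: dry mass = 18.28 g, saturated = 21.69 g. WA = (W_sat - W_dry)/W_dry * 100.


WA = (21.69 - 18.28) / 18.28 * 100 = 18.65%

18.65


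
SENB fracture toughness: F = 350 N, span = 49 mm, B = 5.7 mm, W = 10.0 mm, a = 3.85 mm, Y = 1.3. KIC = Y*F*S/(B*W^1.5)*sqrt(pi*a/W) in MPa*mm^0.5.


KIC = 1.3*350*49/(5.7*10.0^1.5)*sqrt(pi*3.85/10.0) = 136.03

136.03


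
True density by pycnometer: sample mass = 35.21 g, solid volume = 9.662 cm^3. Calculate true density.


TD = 35.21 / 9.662 = 3.644 g/cm^3

3.644


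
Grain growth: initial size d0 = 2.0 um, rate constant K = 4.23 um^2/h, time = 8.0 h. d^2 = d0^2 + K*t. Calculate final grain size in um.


d^2 = 2.0^2 + 4.23*8.0 = 37.84
d = sqrt(37.84) = 6.15 um

6.15


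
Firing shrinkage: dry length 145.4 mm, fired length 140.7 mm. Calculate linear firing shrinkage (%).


FS = (145.4 - 140.7) / 145.4 * 100 = 3.23%

3.23


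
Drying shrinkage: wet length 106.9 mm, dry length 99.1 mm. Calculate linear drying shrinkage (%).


DS = (106.9 - 99.1) / 106.9 * 100 = 7.3%

7.3


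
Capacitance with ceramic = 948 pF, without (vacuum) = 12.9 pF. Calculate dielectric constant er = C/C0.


er = 948 / 12.9 = 73.49

73.49


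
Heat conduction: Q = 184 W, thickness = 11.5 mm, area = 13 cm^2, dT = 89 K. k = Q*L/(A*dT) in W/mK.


k = 184*11.5/1000/(13/10000*89) = 18.29 W/mK

18.29


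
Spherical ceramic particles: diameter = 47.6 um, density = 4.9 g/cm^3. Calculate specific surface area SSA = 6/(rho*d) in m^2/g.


SSA = 6 / (4.9 * 47.6) = 0.026 m^2/g

0.026


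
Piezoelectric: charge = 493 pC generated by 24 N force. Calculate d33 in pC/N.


d33 = 493 / 24 = 20.5 pC/N

20.5


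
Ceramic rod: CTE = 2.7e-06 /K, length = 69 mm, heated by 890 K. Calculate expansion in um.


dL = 2.7e-06 * 69 * 890 * 1000 = 165.807 um

165.807


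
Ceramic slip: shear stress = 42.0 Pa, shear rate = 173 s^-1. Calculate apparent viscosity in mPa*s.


eta = tau/gamma * 1000 = 42.0/173 * 1000 = 242.8 mPa*s

242.8


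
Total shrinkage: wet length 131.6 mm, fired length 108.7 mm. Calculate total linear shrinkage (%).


TS = (131.6 - 108.7) / 131.6 * 100 = 17.4%

17.4


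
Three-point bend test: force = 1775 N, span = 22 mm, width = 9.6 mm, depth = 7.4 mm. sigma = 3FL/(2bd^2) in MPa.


sigma = 3*1775*22/(2*9.6*7.4^2) = 111.4 MPa

111.4


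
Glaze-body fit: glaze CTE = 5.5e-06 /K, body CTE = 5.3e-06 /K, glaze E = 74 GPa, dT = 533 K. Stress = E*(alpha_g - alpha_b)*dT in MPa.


Stress = 74*1000*(5.5e-06 - 5.3e-06)*533 = 7.9 MPa

7.9


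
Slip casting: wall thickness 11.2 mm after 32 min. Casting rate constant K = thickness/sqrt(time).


K = 11.2 / sqrt(32) = 11.2 / 5.6569 = 1.98 mm/min^0.5

1.98


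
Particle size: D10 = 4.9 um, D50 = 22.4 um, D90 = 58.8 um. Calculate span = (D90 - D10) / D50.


Span = (58.8 - 4.9) / 22.4 = 53.9 / 22.4 = 2.406

2.406


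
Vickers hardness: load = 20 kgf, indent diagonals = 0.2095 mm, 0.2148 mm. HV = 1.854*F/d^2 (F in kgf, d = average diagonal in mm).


d_avg = (0.2095+0.2148)/2 = 0.21215 mm
HV = 1.854*20/0.21215^2 = 824

824


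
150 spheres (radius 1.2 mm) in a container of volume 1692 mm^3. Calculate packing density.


V_sphere = 4/3*pi*1.2^3 = 7.2382 mm^3
Total V = 150*7.2382 = 1085.73 mm^3
PD = 1085.73 / 1692 = 0.642

0.642


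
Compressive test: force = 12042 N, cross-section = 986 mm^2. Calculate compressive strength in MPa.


CS = 12042 / 986 = 12.2 MPa

12.2


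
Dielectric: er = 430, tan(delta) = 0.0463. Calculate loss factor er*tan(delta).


Loss = 430 * 0.0463 = 19.909

19.909


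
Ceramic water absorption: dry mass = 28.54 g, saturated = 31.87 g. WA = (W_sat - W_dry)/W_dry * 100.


WA = (31.87 - 28.54) / 28.54 * 100 = 11.67%

11.67


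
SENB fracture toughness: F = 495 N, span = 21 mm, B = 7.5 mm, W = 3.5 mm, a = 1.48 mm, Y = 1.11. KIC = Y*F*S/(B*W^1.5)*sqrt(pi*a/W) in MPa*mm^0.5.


KIC = 1.11*495*21/(7.5*3.5^1.5)*sqrt(pi*1.48/3.5) = 270.8

270.8


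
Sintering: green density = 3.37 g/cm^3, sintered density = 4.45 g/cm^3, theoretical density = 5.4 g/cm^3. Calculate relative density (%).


Relative = 4.45 / 5.4 * 100 = 82.4%

82.4


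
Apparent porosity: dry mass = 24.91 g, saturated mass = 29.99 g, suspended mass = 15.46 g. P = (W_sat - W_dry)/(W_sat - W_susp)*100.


P = (29.99 - 24.91) / (29.99 - 15.46) * 100 = 5.08 / 14.53 * 100 = 35.0%

35.0


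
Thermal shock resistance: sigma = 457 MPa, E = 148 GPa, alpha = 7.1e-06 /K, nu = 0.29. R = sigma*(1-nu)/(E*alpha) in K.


R = 457*(1-0.29)/(148*1000*7.1e-06) = 309 K

309


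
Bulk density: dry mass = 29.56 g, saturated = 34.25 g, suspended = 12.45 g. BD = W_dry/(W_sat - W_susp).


BD = 29.56 / (34.25 - 12.45) = 29.56 / 21.8 = 1.356 g/cm^3

1.356


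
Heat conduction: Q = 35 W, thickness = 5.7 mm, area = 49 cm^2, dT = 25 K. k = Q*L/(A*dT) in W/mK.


k = 35*5.7/1000/(49/10000*25) = 1.63 W/mK

1.63


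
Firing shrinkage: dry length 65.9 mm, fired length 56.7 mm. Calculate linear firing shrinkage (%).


FS = (65.9 - 56.7) / 65.9 * 100 = 13.96%

13.96


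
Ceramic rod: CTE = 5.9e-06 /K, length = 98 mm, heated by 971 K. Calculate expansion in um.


dL = 5.9e-06 * 98 * 971 * 1000 = 561.432 um

561.432


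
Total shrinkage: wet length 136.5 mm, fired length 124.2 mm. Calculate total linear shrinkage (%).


TS = (136.5 - 124.2) / 136.5 * 100 = 9.01%

9.01


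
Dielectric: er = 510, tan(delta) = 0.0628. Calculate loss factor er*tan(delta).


Loss = 510 * 0.0628 = 32.028

32.028


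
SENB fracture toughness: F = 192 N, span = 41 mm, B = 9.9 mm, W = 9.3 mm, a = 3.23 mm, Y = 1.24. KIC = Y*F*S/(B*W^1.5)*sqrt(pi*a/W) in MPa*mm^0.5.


KIC = 1.24*192*41/(9.9*9.3^1.5)*sqrt(pi*3.23/9.3) = 36.31

36.31


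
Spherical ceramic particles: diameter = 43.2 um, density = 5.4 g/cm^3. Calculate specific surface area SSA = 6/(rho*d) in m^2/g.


SSA = 6 / (5.4 * 43.2) = 0.026 m^2/g

0.026


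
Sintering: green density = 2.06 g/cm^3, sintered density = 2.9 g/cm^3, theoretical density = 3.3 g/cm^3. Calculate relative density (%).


Relative = 2.9 / 3.3 * 100 = 87.9%

87.9


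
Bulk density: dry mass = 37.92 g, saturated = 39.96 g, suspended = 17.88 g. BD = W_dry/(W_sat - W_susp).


BD = 37.92 / (39.96 - 17.88) = 37.92 / 22.08 = 1.717 g/cm^3

1.717


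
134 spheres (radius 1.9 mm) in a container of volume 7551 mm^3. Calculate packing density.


V_sphere = 4/3*pi*1.9^3 = 28.7309 mm^3
Total V = 134*28.7309 = 3849.9406 mm^3
PD = 3849.9406 / 7551 = 0.51

0.51


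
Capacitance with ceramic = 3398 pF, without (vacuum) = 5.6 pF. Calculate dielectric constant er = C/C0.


er = 3398 / 5.6 = 606.79

606.79


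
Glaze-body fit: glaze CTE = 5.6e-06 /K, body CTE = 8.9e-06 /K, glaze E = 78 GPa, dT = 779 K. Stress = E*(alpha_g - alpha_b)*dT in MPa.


Stress = 78*1000*(5.6e-06 - 8.9e-06)*779 = -200.5 MPa

-200.5


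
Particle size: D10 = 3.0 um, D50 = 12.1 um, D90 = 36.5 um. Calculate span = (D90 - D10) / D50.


Span = (36.5 - 3.0) / 12.1 = 33.5 / 12.1 = 2.769

2.769


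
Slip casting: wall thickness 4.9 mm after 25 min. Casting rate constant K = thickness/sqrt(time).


K = 4.9 / sqrt(25) = 4.9 / 5.0 = 0.98 mm/min^0.5

0.98


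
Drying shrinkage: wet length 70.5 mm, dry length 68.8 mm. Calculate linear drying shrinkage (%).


DS = (70.5 - 68.8) / 70.5 * 100 = 2.41%

2.41


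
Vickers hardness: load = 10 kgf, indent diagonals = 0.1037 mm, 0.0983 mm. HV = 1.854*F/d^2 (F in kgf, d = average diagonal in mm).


d_avg = (0.1037+0.0983)/2 = 0.101 mm
HV = 1.854*10/0.101^2 = 1817

1817


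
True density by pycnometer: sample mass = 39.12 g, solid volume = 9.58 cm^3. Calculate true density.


TD = 39.12 / 9.58 = 4.084 g/cm^3

4.084


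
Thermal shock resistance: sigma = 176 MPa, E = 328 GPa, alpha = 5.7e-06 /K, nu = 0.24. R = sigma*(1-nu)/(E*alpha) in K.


R = 176*(1-0.24)/(328*1000*5.7e-06) = 72 K

72


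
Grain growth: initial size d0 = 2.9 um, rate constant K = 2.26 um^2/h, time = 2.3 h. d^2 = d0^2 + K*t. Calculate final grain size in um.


d^2 = 2.9^2 + 2.26*2.3 = 13.608
d = sqrt(13.608) = 3.69 um

3.69


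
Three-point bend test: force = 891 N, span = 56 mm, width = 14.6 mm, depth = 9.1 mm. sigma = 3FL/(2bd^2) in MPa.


sigma = 3*891*56/(2*14.6*9.1^2) = 61.9 MPa

61.9


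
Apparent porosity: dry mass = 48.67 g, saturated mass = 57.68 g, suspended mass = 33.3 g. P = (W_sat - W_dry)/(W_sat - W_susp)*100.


P = (57.68 - 48.67) / (57.68 - 33.3) * 100 = 9.01 / 24.38 * 100 = 37.0%

37.0


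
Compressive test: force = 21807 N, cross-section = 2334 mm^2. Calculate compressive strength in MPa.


CS = 21807 / 2334 = 9.3 MPa

9.3


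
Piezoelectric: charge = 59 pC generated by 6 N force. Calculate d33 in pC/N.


d33 = 59 / 6 = 9.8 pC/N

9.8


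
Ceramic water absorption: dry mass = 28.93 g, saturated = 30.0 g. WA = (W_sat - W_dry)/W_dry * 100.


WA = (30.0 - 28.93) / 28.93 * 100 = 3.7%

3.7


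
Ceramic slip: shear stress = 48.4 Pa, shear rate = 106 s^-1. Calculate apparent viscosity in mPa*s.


eta = tau/gamma * 1000 = 48.4/106 * 1000 = 456.6 mPa*s

456.6
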